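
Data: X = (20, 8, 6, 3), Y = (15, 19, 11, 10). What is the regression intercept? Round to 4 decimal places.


a = ybar - b*xbar, where b = sum((xi-xbar)(yi-ybar)) / sum((xi-xbar)^2)
n = 4, xbar = 37/4 = 9.25, ybar = 55/4 = 13.75
Sxy = sum((xi-xbar)(yi-ybar)) = 39.25
Sxx = sum((xi-xbar)^2) = 166.75
b = Sxy / Sxx = 157/667 ≈ 0.235382
a = 13.75 - 0.235382 * 9.25 = 7719/667 ≈ 11.572714

11.5727


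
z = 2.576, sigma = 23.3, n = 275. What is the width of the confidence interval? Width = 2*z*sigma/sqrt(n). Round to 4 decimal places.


width = 2*z*sigma/sqrt(n)
2*z*sigma = 2 * 2.576 * 23.3 = 120.0416
sqrt(275) ≈ 16.583124
width = 120.0416 / 16.583124 ≈ 7.238781

7.2388


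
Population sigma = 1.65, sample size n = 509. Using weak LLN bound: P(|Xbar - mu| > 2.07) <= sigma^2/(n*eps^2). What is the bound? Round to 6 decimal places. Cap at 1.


bound = min(1, sigma^2/(n*eps^2))
sigma^2 = 1.65^2 = 2.7225
n*eps^2 = 509 * 2.07^2 = 509 * 4.2849 = 2181.0141
sigma^2/(n*eps^2) = 2.7225 / 2181.0141 ≈ 0.00124827

0.001248


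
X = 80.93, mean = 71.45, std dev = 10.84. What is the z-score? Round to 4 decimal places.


z = (X - mu) / sigma
X - mu = 80.93 - 71.45 = 9.48
z = 9.48 / 10.84 = 237/271 ≈ 0.874539

0.8745


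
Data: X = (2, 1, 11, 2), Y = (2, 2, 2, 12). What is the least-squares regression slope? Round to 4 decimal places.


b = sum((xi-xbar)(yi-ybar)) / sum((xi-xbar)^2)
n = 4, xbar = 16/4 = 4, ybar = 18/4 = 4.5
Sxy = sum((xi-xbar)(yi-ybar)) = -20
Sxx = sum((xi-xbar)^2) = 66
b = Sxy / Sxx = -10/33 ≈ -0.303030

-0.3030


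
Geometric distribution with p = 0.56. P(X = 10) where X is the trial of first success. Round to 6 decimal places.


P = (1-p)^(k-1) * p
(1-p)^(k-1) = 0.44^9 ≈ 0.0006181218
P = 0.0006181218 * 0.56 ≈ 0.0003461482

0.000346


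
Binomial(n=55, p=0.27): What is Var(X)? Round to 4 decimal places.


Var = n*p*(1-p) = 55 * 0.27 * 0.73 = 10.8405

10.8405


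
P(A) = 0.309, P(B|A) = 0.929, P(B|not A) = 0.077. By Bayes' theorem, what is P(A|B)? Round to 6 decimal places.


P(A|B) = P(B|A)*P(A) / P(B), P(B) = P(B|A)*P(A) + P(B|not A)*P(not A)
P(B|A)*P(A) = 0.929 * 0.309 = 0.287061
P(B|not A)*P(not A) = 0.077 * 0.691 = 0.053207
P(B) = 0.287061 + 0.053207 = 0.340268
P(A|B) = 0.287061 / 0.340268 ≈ 0.84363208

0.843632


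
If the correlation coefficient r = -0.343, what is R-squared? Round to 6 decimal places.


R^2 = r^2 = (-0.343)^2 = 0.117649

0.117649


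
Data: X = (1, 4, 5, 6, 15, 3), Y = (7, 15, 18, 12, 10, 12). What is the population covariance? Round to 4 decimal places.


Cov = (1/n)*sum((xi-xbar)(yi-ybar))
n = 6, xbar = 34/6 = 17/3 ≈ 5.666667, ybar = 74/6 = 37/3 ≈ 12.333333
sum((xi-xbar)(yi-ybar)) = -13/3 ≈ -4.333333
Cov = -4.333333 / 6 = -13/18 ≈ -0.722222

-0.7222


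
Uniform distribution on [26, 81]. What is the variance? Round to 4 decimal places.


Var = (b-a)^2 / 12
(b-a)^2 = (81 - 26)^2 = 3025
Var = 3025/12 ≈ 252.083333

252.0833


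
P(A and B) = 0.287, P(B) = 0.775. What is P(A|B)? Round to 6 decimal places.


P(A|B) = P(A and B) / P(B) = 0.287 / 0.775 = 287/775 ≈ 0.37032258

0.370323


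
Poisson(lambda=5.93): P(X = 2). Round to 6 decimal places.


P = e^(-lam) * lam^k / k!
e^(-5.93) ≈ 0.002658482
lam^k = 5.93^2 = 35.1649
k! = 2! = 2
P = 0.002658482 * 35.1649 / 2 ≈ 0.046743

0.046743


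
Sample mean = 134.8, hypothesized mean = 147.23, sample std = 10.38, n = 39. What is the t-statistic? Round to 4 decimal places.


t = (xbar - mu0) / (s/sqrt(n))
xbar - mu0 = 134.8 - 147.23 = -12.43
sqrt(39) ≈ 6.24499800
s/sqrt(n) = 10.38 / 6.24499800 ≈ 1.66213024
t = -12.43 / 1.66213024 ≈ -7.478355

-7.4784


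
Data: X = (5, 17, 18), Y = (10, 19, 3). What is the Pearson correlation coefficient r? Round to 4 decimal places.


r = sum((xi-xbar)(yi-ybar)) / sqrt(sum((xi-xbar)^2) * sum((yi-ybar)^2))
n = 3, xbar = 40/3 ≈ 13.333333, ybar = 32/3 ≈ 10.666667
Sxy = sum((xi-xbar)(yi-ybar)) = 1/3 ≈ 0.333333
Sxx = sum((xi-xbar)^2) = 314/3 ≈ 104.666667
Syy = sum((yi-ybar)^2) = 386/3 ≈ 128.666667
sqrt(Sxx*Syy) ≈ 116.047883
r = Sxy / sqrt(Sxx*Syy) = 0.333333 / 116.047883 ≈ 0.002872

0.0029


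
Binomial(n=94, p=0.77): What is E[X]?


E[X] = n*p = 94 * 0.77 = 72.38

72.38


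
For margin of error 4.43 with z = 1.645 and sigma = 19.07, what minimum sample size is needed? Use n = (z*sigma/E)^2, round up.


z*sigma/E = 1.645 * 19.07 / 4.43 ≈ 7.081298
(z*sigma/E)^2 ≈ 50.144781
round up: n = 51

51


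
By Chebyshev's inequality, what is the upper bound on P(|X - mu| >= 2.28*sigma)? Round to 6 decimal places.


P <= 1/k^2
k^2 = 2.28^2 = 5.1984
1/k^2 = 1 / 5.1984 = 625/3249 ≈ 0.19236688

0.192367


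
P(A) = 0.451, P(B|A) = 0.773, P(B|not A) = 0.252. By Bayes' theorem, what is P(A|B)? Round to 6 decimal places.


P(A|B) = P(B|A)*P(A) / P(B), P(B) = P(B|A)*P(A) + P(B|not A)*P(not A)
P(B|A)*P(A) = 0.773 * 0.451 = 0.348623
P(B|not A)*P(not A) = 0.252 * 0.549 = 0.138348
P(B) = 0.348623 + 0.138348 = 0.486971
P(A|B) = 0.348623 / 0.486971 ≈ 0.71590095

0.715901


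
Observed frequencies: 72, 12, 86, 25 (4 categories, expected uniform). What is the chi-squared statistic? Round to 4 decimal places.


chi2 = sum((O-E)^2/E), E = total/4
total = 195, E = 195/4 = 48.75
(72 - 48.75)^2 / 48.75 = 540.5625 / 48.75 = 2883/260 ≈ 11.088462
(12 - 48.75)^2 / 48.75 = 1350.5625 / 48.75 = 7203/260 ≈ 27.703846
(86 - 48.75)^2 / 48.75 = 1387.5625 / 48.75 = 22201/780 ≈ 28.462821
(25 - 48.75)^2 / 48.75 = 564.0625 / 48.75 = 1805/156 ≈ 11.570513
chi2 = 15371/195 ≈ 78.825641

78.8256


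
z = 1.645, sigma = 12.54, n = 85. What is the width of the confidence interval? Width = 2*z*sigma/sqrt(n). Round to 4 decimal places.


width = 2*z*sigma/sqrt(n)
2*z*sigma = 2 * 1.645 * 12.54 = 41.2566
sqrt(85) ≈ 9.219544
width = 41.2566 / 9.219544 ≈ 4.474907

4.4749


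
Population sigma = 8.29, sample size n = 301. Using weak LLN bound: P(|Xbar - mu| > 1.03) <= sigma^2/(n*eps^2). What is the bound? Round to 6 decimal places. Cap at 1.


bound = min(1, sigma^2/(n*eps^2))
sigma^2 = 8.29^2 = 68.7241
n*eps^2 = 301 * 1.03^2 = 301 * 1.0609 = 319.3309
sigma^2/(n*eps^2) = 68.7241 / 319.3309 ≈ 0.21521281

0.215213


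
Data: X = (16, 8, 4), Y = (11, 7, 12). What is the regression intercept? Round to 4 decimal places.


a = ybar - b*xbar, where b = sum((xi-xbar)(yi-ybar)) / sum((xi-xbar)^2)
n = 3, xbar = 28/3 ≈ 9.333333, ybar = 30/3 = 10
Sxy = sum((xi-xbar)(yi-ybar)) = 0
Sxx = sum((xi-xbar)^2) = 224/3 ≈ 74.666667
b = Sxy / Sxx = 0
a = 10 - 0 * 9.333333 = 10

10.0000


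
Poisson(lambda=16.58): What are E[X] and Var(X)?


E[X] = Var(X) = lambda = 16.58

16.58, 16.58


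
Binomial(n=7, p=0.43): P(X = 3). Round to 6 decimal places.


P = C(n,k) * p^k * (1-p)^(n-k)
C(7,3) = 35
p^k = 0.43^3 = 0.079507
(1-p)^(n-k) = 0.57^4 ≈ 0.1055600
P = 35 * 0.079507 * 0.1055600 ≈ 0.293747

0.293747


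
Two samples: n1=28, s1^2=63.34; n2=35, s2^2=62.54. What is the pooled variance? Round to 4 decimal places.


sp^2 = ((n1-1)*s1^2 + (n2-1)*s2^2)/(n1+n2-2)
(n1-1)*s1^2 = 27 * 63.34 = 1710.18
(n2-1)*s2^2 = 34 * 62.54 = 2126.36
numerator = 1710.18 + 2126.36 = 3836.54
n1+n2-2 = 61
sp^2 = 3836.54 / 61 = 191827/3050 ≈ 62.894098

62.8941


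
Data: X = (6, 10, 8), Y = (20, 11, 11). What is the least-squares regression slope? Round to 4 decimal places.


b = sum((xi-xbar)(yi-ybar)) / sum((xi-xbar)^2)
n = 3, xbar = 24/3 = 8, ybar = 42/3 = 14
Sxy = sum((xi-xbar)(yi-ybar)) = -18
Sxx = sum((xi-xbar)^2) = 8
b = Sxy / Sxx = -2.25

-2.2500


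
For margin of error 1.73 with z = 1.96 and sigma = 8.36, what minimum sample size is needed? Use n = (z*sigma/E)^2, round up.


z*sigma/E = 1.96 * 8.36 / 1.73 = 40964/4325 ≈ 9.471445
(z*sigma/E)^2 ≈ 89.708272
round up: n = 90

90


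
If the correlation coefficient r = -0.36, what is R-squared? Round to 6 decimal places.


R^2 = r^2 = (-0.36)^2 = 0.1296

0.129600


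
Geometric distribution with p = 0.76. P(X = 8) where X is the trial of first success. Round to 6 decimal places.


P = (1-p)^(k-1) * p
(1-p)^(k-1) = 0.24^7 ≈ 0.00004586471
P = 0.00004586471 * 0.76 ≈ 0.00003485718

0.000035


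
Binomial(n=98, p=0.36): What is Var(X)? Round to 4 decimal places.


Var = n*p*(1-p) = 98 * 0.36 * 0.64 = 22.5792

22.5792


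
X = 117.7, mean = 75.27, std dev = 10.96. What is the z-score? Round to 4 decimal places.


z = (X - mu) / sigma
X - mu = 117.7 - 75.27 = 42.43
z = 42.43 / 10.96 = 4243/1096 ≈ 3.871350

3.8714


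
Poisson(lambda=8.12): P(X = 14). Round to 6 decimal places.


P = e^(-lam) * lam^k / k!
e^(-8.12) ≈ 0.0002975287
lam^k = 8.12^14 ≈ 5417318993910.929662
k! = 14! = 87178291200
P = 0.0002975287 * 5417318993910.929662 / 87178291200 ≈ 0.018489

0.018489


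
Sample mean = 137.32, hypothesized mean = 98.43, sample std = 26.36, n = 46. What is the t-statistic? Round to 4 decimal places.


t = (xbar - mu0) / (s/sqrt(n))
xbar - mu0 = 137.32 - 98.43 = 38.89
sqrt(46) ≈ 6.78232998
s/sqrt(n) = 26.36 / 6.78232998 ≈ 3.88656996
t = 38.89 / 3.88656996 ≈ 10.006252

10.0063


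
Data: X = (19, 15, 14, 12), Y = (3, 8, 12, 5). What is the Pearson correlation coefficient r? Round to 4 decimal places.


r = sum((xi-xbar)(yi-ybar)) / sqrt(sum((xi-xbar)^2) * sum((yi-ybar)^2))
n = 4, xbar = 60/4 = 15, ybar = 28/4 = 7
Sxy = sum((xi-xbar)(yi-ybar)) = -15
Sxx = sum((xi-xbar)^2) = 26
Syy = sum((yi-ybar)^2) = 46
sqrt(Sxx*Syy) ≈ 34.583233
r = Sxy / sqrt(Sxx*Syy) = -15 / 34.583233 ≈ -0.433736

-0.4337


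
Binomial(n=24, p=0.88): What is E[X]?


E[X] = n*p = 24 * 0.88 = 21.12

21.12


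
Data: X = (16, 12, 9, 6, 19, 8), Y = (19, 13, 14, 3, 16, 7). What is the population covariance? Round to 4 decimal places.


Cov = (1/n)*sum((xi-xbar)(yi-ybar))
n = 6, xbar = 70/6 = 35/3 ≈ 11.666667, ybar = 72/6 = 12
sum((xi-xbar)(yi-ybar)) = 124
Cov = 124 / 6 = 62/3 ≈ 20.666667

20.6667


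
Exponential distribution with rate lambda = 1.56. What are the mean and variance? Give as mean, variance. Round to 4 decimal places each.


mean = 1/lam, var = 1/lam^2
mean = 1 / 1.56 = 25/39 ≈ 0.641026
lam^2 = 1.56^2 = 2.4336
var = 1 / 2.4336 = 625/1521 ≈ 0.410914

0.6410, 0.4109


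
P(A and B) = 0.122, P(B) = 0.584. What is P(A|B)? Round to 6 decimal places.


P(A|B) = P(A and B) / P(B) = 0.122 / 0.584 = 61/292 ≈ 0.20890411

0.208904


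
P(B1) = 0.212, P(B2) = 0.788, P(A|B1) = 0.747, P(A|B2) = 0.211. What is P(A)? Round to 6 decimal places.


P(A) = P(A|B1)*P(B1) + P(A|B2)*P(B2)
P(A|B1)*P(B1) = 0.747 * 0.212 = 0.158364
P(A|B2)*P(B2) = 0.211 * 0.788 = 0.166268
P(A) = 0.158364 + 0.166268 = 0.324632

0.324632


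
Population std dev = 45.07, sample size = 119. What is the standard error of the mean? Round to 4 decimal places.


SE = sigma / sqrt(n)
sqrt(119) ≈ 10.908712
SE = 45.07 / 10.908712 ≈ 4.131560

4.1316


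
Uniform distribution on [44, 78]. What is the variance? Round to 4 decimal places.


Var = (b-a)^2 / 12
(b-a)^2 = (78 - 44)^2 = 1156
Var = 1156/12 ≈ 96.333333

96.3333


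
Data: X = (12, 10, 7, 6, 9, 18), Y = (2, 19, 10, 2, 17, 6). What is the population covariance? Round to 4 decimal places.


Cov = (1/n)*sum((xi-xbar)(yi-ybar))
n = 6, xbar = 62/6 = 31/3 ≈ 10.333333, ybar = 56/6 = 28/3 ≈ 9.333333
sum((xi-xbar)(yi-ybar)) = -65/3 ≈ -21.666667
Cov = -21.666667 / 6 = -65/18 ≈ -3.611111

-3.6111


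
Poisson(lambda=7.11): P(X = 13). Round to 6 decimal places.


P = e^(-lam) * lam^k / k!
e^(-7.11) ≈ 0.0008168950
lam^k = 7.11^13 ≈ 118660127182.233544
k! = 13! = 6227020800
P = 0.0008168950 * 118660127182.233544 / 6227020800 ≈ 0.015566

0.015566


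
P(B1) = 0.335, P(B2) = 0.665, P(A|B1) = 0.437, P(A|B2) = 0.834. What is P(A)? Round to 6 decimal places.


P(A) = P(A|B1)*P(B1) + P(A|B2)*P(B2)
P(A|B1)*P(B1) = 0.437 * 0.335 = 0.146395
P(A|B2)*P(B2) = 0.834 * 0.665 = 0.55461
P(A) = 0.146395 + 0.55461 = 0.701005

0.701005


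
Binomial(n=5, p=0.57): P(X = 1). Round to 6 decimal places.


P = C(n,k) * p^k * (1-p)^(n-k)
C(5,1) = 5
p^k = 0.57^1 = 0.57
(1-p)^(n-k) = 0.43^4 = 0.03418801
P = 5 * 0.57 * 0.03418801 ≈ 0.097436

0.097436


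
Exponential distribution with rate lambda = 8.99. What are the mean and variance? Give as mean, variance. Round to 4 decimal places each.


mean = 1/lam, var = 1/lam^2
mean = 1 / 8.99 = 100/899 ≈ 0.111235
lam^2 = 8.99^2 = 80.8201
var = 1 / 80.8201 ≈ 0.012373

0.1112, 0.0124


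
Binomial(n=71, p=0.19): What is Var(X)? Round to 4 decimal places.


Var = n*p*(1-p) = 71 * 0.19 * 0.81 = 10.9269

10.9269


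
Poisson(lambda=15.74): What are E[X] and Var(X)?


E[X] = Var(X) = lambda = 15.74

15.74, 15.74


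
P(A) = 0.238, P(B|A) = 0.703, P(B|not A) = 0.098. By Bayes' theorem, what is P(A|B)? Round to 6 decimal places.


P(A|B) = P(B|A)*P(A) / P(B), P(B) = P(B|A)*P(A) + P(B|not A)*P(not A)
P(B|A)*P(A) = 0.703 * 0.238 = 0.167314
P(B|not A)*P(not A) = 0.098 * 0.762 = 0.074676
P(B) = 0.167314 + 0.074676 = 0.24199
P(A|B) = 0.167314 / 0.24199 ≈ 0.69140874

0.691409


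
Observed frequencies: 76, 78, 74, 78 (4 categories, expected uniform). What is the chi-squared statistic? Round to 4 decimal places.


chi2 = sum((O-E)^2/E), E = total/4
total = 306, E = 306/4 = 76.5
(76 - 76.5)^2 / 76.5 = 0.25 / 76.5 = 1/306 ≈ 0.003268
(78 - 76.5)^2 / 76.5 = 2.25 / 76.5 = 1/34 ≈ 0.029412
(74 - 76.5)^2 / 76.5 = 6.25 / 76.5 = 25/306 ≈ 0.081699
(78 - 76.5)^2 / 76.5 = 2.25 / 76.5 = 1/34 ≈ 0.029412
chi2 = 22/153 ≈ 0.143791

0.1438


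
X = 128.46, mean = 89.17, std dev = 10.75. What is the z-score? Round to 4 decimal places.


z = (X - mu) / sigma
X - mu = 128.46 - 89.17 = 39.29
z = 39.29 / 10.75 = 3929/1075 ≈ 3.654884

3.6549


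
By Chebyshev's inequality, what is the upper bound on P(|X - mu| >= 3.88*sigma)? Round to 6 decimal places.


P <= 1/k^2
k^2 = 3.88^2 = 15.0544
1/k^2 = 1 / 15.0544 = 625/9409 ≈ 0.06642576

0.066426


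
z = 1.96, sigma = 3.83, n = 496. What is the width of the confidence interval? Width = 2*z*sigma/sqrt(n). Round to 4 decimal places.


width = 2*z*sigma/sqrt(n)
2*z*sigma = 2 * 1.96 * 3.83 = 15.0136
sqrt(496) ≈ 22.271057
width = 15.0136 / 22.271057 ≈ 0.674131

0.6741


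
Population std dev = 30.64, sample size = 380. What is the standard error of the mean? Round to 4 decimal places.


SE = sigma / sqrt(n)
sqrt(380) ≈ 19.493589
SE = 30.64 / 19.493589 ≈ 1.571799

1.5718


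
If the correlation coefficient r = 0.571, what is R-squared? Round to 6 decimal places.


R^2 = r^2 = (0.571)^2 = 0.326041

0.326041


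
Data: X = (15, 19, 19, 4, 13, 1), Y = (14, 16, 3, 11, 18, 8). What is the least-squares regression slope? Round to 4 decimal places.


b = sum((xi-xbar)(yi-ybar)) / sum((xi-xbar)^2)
n = 6, xbar = 71/6 ≈ 11.833333, ybar = 70/6 = 35/3 ≈ 11.666667
Sxy = sum((xi-xbar)(yi-ybar)) = 86/3 ≈ 28.666667
Sxx = sum((xi-xbar)^2) = 1757/6 ≈ 292.833333
b = Sxy / Sxx = 172/1757 ≈ 0.097894

0.0979


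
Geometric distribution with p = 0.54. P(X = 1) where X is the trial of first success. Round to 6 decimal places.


P = (1-p)^(k-1) * p
(1-p)^(k-1) = 0.46^0 = 1
P = 1 * 0.54 = 0.54

0.540000


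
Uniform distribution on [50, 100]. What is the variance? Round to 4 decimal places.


Var = (b-a)^2 / 12
(b-a)^2 = (100 - 50)^2 = 2500
Var = 2500/12 ≈ 208.333333

208.3333


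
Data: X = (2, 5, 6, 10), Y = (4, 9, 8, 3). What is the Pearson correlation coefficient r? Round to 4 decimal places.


r = sum((xi-xbar)(yi-ybar)) / sqrt(sum((xi-xbar)^2) * sum((yi-ybar)^2))
n = 4, xbar = 23/4 = 5.75, ybar = 24/4 = 6
Sxy = sum((xi-xbar)(yi-ybar)) = -7
Sxx = sum((xi-xbar)^2) = 32.75
Syy = sum((yi-ybar)^2) = 26
sqrt(Sxx*Syy) ≈ 29.180473
r = Sxy / sqrt(Sxx*Syy) = -7 / 29.180473 ≈ -0.239886

-0.2399


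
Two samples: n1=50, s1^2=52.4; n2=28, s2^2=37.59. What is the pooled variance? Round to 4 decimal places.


sp^2 = ((n1-1)*s1^2 + (n2-1)*s2^2)/(n1+n2-2)
(n1-1)*s1^2 = 49 * 52.4 = 2567.6
(n2-1)*s2^2 = 27 * 37.59 = 1014.93
numerator = 2567.6 + 1014.93 = 3582.53
n1+n2-2 = 76
sp^2 = 3582.53 / 76 = 358253/7600 ≈ 47.138553

47.1386


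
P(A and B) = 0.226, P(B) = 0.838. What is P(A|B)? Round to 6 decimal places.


P(A|B) = P(A and B) / P(B) = 0.226 / 0.838 = 113/419 ≈ 0.26968974

0.269690


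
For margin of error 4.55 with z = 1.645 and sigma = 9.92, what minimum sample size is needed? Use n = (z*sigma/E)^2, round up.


z*sigma/E = 1.645 * 9.92 / 4.55 = 5828/1625 ≈ 3.586462
(z*sigma/E)^2 ≈ 12.862706
round up: n = 13

13


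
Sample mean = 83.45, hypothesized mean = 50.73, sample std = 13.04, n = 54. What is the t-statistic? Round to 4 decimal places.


t = (xbar - mu0) / (s/sqrt(n))
xbar - mu0 = 83.45 - 50.73 = 32.72
sqrt(54) ≈ 7.34846923
s/sqrt(n) = 13.04 / 7.34846923 ≈ 1.77451924
t = 32.72 / 1.77451924 ≈ 18.438797

18.4388


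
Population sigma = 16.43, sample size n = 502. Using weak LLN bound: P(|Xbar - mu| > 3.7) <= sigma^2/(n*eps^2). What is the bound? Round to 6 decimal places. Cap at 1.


bound = min(1, sigma^2/(n*eps^2))
sigma^2 = 16.43^2 = 269.9449
n*eps^2 = 502 * 3.7^2 = 502 * 13.69 = 6872.38
sigma^2/(n*eps^2) = 269.9449 / 6872.38 ≈ 0.03927968

0.039280


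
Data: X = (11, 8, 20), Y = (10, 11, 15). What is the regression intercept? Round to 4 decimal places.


a = ybar - b*xbar, where b = sum((xi-xbar)(yi-ybar)) / sum((xi-xbar)^2)
n = 3, xbar = 39/3 = 13, ybar = 36/3 = 12
Sxy = sum((xi-xbar)(yi-ybar)) = 30
Sxx = sum((xi-xbar)^2) = 78
b = Sxy / Sxx = 5/13 ≈ 0.384615
a = 12 - 0.384615 * 13 = 7

7.0000


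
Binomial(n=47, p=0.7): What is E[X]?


E[X] = n*p = 47 * 0.7 = 32.9

32.9


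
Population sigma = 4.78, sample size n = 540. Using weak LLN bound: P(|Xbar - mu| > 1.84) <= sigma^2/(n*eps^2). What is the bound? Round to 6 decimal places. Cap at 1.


bound = min(1, sigma^2/(n*eps^2))
sigma^2 = 4.78^2 = 22.8484
n*eps^2 = 540 * 1.84^2 = 540 * 3.3856 = 1828.224
sigma^2/(n*eps^2) = 22.8484 / 1828.224 ≈ 0.01249759

0.012498


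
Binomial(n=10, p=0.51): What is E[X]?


E[X] = n*p = 10 * 0.51 = 5.1

5.1


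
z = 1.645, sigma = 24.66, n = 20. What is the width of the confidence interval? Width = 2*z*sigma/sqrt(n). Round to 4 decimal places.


width = 2*z*sigma/sqrt(n)
2*z*sigma = 2 * 1.645 * 24.66 = 81.1314
sqrt(20) ≈ 4.472136
width = 81.1314 / 4.472136 ≈ 18.141533

18.1415


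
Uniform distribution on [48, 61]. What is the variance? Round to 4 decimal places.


Var = (b-a)^2 / 12
(b-a)^2 = (61 - 48)^2 = 169
Var = 169/12 ≈ 14.083333

14.0833


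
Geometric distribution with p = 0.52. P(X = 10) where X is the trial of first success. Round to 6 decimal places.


P = (1-p)^(k-1) * p
(1-p)^(k-1) = 0.48^9 ≈ 0.001352605
P = 0.001352605 * 0.52 ≈ 0.0007033548

0.000703


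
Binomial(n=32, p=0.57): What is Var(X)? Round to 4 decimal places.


Var = n*p*(1-p) = 32 * 0.57 * 0.43 = 7.8432

7.8432


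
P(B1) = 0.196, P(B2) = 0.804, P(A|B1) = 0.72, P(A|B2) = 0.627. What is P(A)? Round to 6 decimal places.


P(A) = P(A|B1)*P(B1) + P(A|B2)*P(B2)
P(A|B1)*P(B1) = 0.72 * 0.196 = 0.14112
P(A|B2)*P(B2) = 0.627 * 0.804 = 0.504108
P(A) = 0.14112 + 0.504108 = 0.645228

0.645228


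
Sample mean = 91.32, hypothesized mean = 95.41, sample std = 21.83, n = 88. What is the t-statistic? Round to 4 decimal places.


t = (xbar - mu0) / (s/sqrt(n))
xbar - mu0 = 91.32 - 95.41 = -4.09
sqrt(88) ≈ 9.38083152
s/sqrt(n) = 21.83 / 9.38083152 ≈ 2.32708582
t = -4.09 / 2.32708582 ≈ -1.757563

-1.7576


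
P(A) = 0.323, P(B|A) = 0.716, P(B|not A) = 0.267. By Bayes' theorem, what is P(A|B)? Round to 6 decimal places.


P(A|B) = P(B|A)*P(A) / P(B), P(B) = P(B|A)*P(A) + P(B|not A)*P(not A)
P(B|A)*P(A) = 0.716 * 0.323 = 0.231268
P(B|not A)*P(not A) = 0.267 * 0.677 = 0.180759
P(B) = 0.231268 + 0.180759 = 0.412027
P(A|B) = 0.231268 / 0.412027 ≈ 0.56129331

0.561293


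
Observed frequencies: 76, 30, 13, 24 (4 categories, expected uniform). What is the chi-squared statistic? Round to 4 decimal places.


chi2 = sum((O-E)^2/E), E = total/4
total = 143, E = 143/4 = 35.75
(76 - 35.75)^2 / 35.75 = 1620.0625 / 35.75 = 25921/572 ≈ 45.316434
(30 - 35.75)^2 / 35.75 = 33.0625 / 35.75 = 529/572 ≈ 0.924825
(13 - 35.75)^2 / 35.75 = 517.5625 / 35.75 = 637/44 ≈ 14.477273
(24 - 35.75)^2 / 35.75 = 138.0625 / 35.75 = 2209/572 ≈ 3.861888
chi2 = 9235/143 ≈ 64.580420

64.5804


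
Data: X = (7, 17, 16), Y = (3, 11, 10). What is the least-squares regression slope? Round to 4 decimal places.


b = sum((xi-xbar)(yi-ybar)) / sum((xi-xbar)^2)
n = 3, xbar = 40/3 ≈ 13.333333, ybar = 24/3 = 8
Sxy = sum((xi-xbar)(yi-ybar)) = 48
Sxx = sum((xi-xbar)^2) = 182/3 ≈ 60.666667
b = Sxy / Sxx = 72/91 ≈ 0.791209

0.7912


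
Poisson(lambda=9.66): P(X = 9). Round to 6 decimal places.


P = e^(-lam) * lam^k / k!
e^(-9.66) ≈ 0.00006378452
lam^k = 9.66^9 ≈ 732477245.361318
k! = 9! = 362880
P = 0.00006378452 * 732477245.361318 / 362880 ≈ 0.128750

0.128750


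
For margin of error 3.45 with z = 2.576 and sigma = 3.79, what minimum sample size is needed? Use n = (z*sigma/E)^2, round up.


z*sigma/E = 2.576 * 3.79 / 3.45 = 5306/1875 ≈ 2.829867
(z*sigma/E)^2 ≈ 8.008145
round up: n = 9

9


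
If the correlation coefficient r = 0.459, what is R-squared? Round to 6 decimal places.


R^2 = r^2 = (0.459)^2 = 0.210681

0.210681


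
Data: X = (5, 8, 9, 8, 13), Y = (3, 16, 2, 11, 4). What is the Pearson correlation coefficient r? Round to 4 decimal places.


r = sum((xi-xbar)(yi-ybar)) / sqrt(sum((xi-xbar)^2) * sum((yi-ybar)^2))
n = 5, xbar = 43/5 = 8.6, ybar = 36/5 = 7.2
Sxy = sum((xi-xbar)(yi-ybar)) = -8.6
Sxx = sum((xi-xbar)^2) = 33.2
Syy = sum((yi-ybar)^2) = 146.8
sqrt(Sxx*Syy) ≈ 69.812320
r = Sxy / sqrt(Sxx*Syy) = -8.6 / 69.812320 ≈ -0.123187

-0.1232


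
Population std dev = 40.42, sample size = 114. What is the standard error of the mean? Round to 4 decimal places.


SE = sigma / sqrt(n)
sqrt(114) ≈ 10.677078
SE = 40.42 / 10.677078 ≈ 3.785680

3.7857


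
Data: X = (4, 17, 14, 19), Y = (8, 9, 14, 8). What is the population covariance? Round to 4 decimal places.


Cov = (1/n)*sum((xi-xbar)(yi-ybar))
n = 4, xbar = 54/4 = 13.5, ybar = 39/4 = 9.75
sum((xi-xbar)(yi-ybar)) = 6.5
Cov = 6.5 / 4 = 1.625

1.6250


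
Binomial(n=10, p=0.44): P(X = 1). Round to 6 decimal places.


P = C(n,k) * p^k * (1-p)^(n-k)
C(10,1) = 10
p^k = 0.44^1 = 0.44
(1-p)^(n-k) = 0.56^9 ≈ 0.005416169
P = 10 * 0.44 * 0.005416169 ≈ 0.023831

0.023831


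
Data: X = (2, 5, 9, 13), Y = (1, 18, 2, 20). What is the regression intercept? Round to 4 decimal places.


a = ybar - b*xbar, where b = sum((xi-xbar)(yi-ybar)) / sum((xi-xbar)^2)
n = 4, xbar = 29/4 = 7.25, ybar = 41/4 = 10.25
Sxy = sum((xi-xbar)(yi-ybar)) = 72.75
Sxx = sum((xi-xbar)^2) = 68.75
b = Sxy / Sxx = 291/275 ≈ 1.058182
a = 10.25 - 1.058182 * 7.25 = 709/275 ≈ 2.578182

2.5782


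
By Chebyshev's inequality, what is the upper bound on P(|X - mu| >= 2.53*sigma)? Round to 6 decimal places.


P <= 1/k^2
k^2 = 2.53^2 = 6.4009
1/k^2 = 1 / 6.4009 ≈ 0.15622803

0.156228


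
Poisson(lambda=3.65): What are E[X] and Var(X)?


E[X] = Var(X) = lambda = 3.65

3.65, 3.65


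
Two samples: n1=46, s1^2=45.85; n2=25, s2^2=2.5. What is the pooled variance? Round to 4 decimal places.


sp^2 = ((n1-1)*s1^2 + (n2-1)*s2^2)/(n1+n2-2)
(n1-1)*s1^2 = 45 * 45.85 = 2063.25
(n2-1)*s2^2 = 24 * 2.5 = 60
numerator = 2063.25 + 60 = 2123.25
n1+n2-2 = 69
sp^2 = 2123.25 / 69 = 2831/92 ≈ 30.771739

30.7717


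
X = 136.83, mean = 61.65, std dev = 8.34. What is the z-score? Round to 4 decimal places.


z = (X - mu) / sigma
X - mu = 136.83 - 61.65 = 75.18
z = 75.18 / 8.34 = 1253/139 ≈ 9.014388

9.0144


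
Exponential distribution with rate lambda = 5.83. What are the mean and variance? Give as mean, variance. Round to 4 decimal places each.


mean = 1/lam, var = 1/lam^2
mean = 1 / 5.83 = 100/583 ≈ 0.171527
lam^2 = 5.83^2 = 33.9889
var = 1 / 33.9889 ≈ 0.029421

0.1715, 0.0294


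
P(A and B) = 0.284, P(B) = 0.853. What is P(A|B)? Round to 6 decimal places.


P(A|B) = P(A and B) / P(B) = 0.284 / 0.853 = 284/853 ≈ 0.33294256

0.332943


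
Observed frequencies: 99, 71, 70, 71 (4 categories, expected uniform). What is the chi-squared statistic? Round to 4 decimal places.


chi2 = sum((O-E)^2/E), E = total/4
total = 311, E = 311/4 = 77.75
(99 - 77.75)^2 / 77.75 = 451.5625 / 77.75 = 7225/1244 ≈ 5.807878
(71 - 77.75)^2 / 77.75 = 45.5625 / 77.75 = 729/1244 ≈ 0.586013
(70 - 77.75)^2 / 77.75 = 60.0625 / 77.75 = 961/1244 ≈ 0.772508
(71 - 77.75)^2 / 77.75 = 45.5625 / 77.75 = 729/1244 ≈ 0.586013
chi2 = 2411/311 ≈ 7.752412

7.7524


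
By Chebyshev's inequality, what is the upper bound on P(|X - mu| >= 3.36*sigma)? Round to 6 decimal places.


P <= 1/k^2
k^2 = 3.36^2 = 11.2896
1/k^2 = 1 / 11.2896 = 625/7056 ≈ 0.08857710

0.088577


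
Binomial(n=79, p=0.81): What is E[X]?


E[X] = n*p = 79 * 0.81 = 63.99

63.99


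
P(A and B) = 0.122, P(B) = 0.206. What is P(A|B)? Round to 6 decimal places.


P(A|B) = P(A and B) / P(B) = 0.122 / 0.206 = 61/103 ≈ 0.59223301

0.592233


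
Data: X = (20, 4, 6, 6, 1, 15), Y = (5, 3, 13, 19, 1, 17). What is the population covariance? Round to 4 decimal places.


Cov = (1/n)*sum((xi-xbar)(yi-ybar))
n = 6, xbar = 52/6 = 26/3 ≈ 8.666667, ybar = 58/6 = 29/3 ≈ 9.666667
sum((xi-xbar)(yi-ybar)) = 172/3 ≈ 57.333333
Cov = 57.333333 / 6 = 86/9 ≈ 9.555556

9.5556


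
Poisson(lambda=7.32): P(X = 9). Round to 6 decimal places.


P = e^(-lam) * lam^k / k!
e^(-7.32) ≈ 0.0006621622
lam^k = 7.32^9 ≈ 60339225.243223
k! = 9! = 362880
P = 0.0006621622 * 60339225.243223 / 362880 ≈ 0.110103

0.110103


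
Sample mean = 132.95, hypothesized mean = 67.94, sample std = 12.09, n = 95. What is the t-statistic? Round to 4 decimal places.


t = (xbar - mu0) / (s/sqrt(n))
xbar - mu0 = 132.95 - 67.94 = 65.01
sqrt(95) ≈ 9.74679434
s/sqrt(n) = 12.09 / 9.74679434 ≈ 1.24040783
t = 65.01 / 1.24040783 ≈ 52.410182

52.4102


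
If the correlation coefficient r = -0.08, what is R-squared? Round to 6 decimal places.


R^2 = r^2 = (-0.08)^2 = 0.0064

0.006400


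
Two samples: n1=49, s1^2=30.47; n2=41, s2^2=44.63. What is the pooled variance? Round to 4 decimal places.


sp^2 = ((n1-1)*s1^2 + (n2-1)*s2^2)/(n1+n2-2)
(n1-1)*s1^2 = 48 * 30.47 = 1462.56
(n2-1)*s2^2 = 40 * 44.63 = 1785.2
numerator = 1462.56 + 1785.2 = 3247.76
n1+n2-2 = 88
sp^2 = 3247.76 / 88 = 40597/1100 ≈ 36.906364

36.9064


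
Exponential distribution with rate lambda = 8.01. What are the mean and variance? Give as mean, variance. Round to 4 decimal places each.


mean = 1/lam, var = 1/lam^2
mean = 1 / 8.01 = 100/801 ≈ 0.124844
lam^2 = 8.01^2 = 64.1601
var = 1 / 64.1601 ≈ 0.015586

0.1248, 0.0156


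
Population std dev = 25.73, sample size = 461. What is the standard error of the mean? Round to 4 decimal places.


SE = sigma / sqrt(n)
sqrt(461) ≈ 21.470911
SE = 25.73 / 21.470911 ≈ 1.198366

1.1984


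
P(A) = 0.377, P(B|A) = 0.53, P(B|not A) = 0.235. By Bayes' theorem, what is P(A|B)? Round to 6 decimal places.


P(A|B) = P(B|A)*P(A) / P(B), P(B) = P(B|A)*P(A) + P(B|not A)*P(not A)
P(B|A)*P(A) = 0.53 * 0.377 = 0.19981
P(B|not A)*P(not A) = 0.235 * 0.623 = 0.146405
P(B) = 0.19981 + 0.146405 = 0.346215
P(A|B) = 0.19981 / 0.346215 ≈ 0.57712693

0.577127


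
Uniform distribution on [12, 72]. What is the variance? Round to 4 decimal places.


Var = (b-a)^2 / 12
(b-a)^2 = (72 - 12)^2 = 3600
Var = 3600/12 = 300

300.0000


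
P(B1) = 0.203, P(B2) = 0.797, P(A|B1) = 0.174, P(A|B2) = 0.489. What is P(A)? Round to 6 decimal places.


P(A) = P(A|B1)*P(B1) + P(A|B2)*P(B2)
P(A|B1)*P(B1) = 0.174 * 0.203 = 0.035322
P(A|B2)*P(B2) = 0.489 * 0.797 = 0.389733
P(A) = 0.035322 + 0.389733 = 0.425055

0.425055


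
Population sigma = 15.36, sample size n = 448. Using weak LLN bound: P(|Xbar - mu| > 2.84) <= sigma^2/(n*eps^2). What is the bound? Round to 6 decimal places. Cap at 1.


bound = min(1, sigma^2/(n*eps^2))
sigma^2 = 15.36^2 = 235.9296
n*eps^2 = 448 * 2.84^2 = 448 * 8.0656 = 3613.3888
sigma^2/(n*eps^2) = 235.9296 / 3613.3888 ≈ 0.06529317

0.065293


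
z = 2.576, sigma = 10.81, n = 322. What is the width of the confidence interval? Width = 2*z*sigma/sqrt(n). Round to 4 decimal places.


width = 2*z*sigma/sqrt(n)
2*z*sigma = 2 * 2.576 * 10.81 = 55.69312
sqrt(322) ≈ 17.944358
width = 55.69312 / 17.944358 ≈ 3.103656

3.1037


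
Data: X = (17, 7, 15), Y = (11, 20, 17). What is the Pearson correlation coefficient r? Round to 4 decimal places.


r = sum((xi-xbar)(yi-ybar)) / sqrt(sum((xi-xbar)^2) * sum((yi-ybar)^2))
n = 3, xbar = 39/3 = 13, ybar = 48/3 = 16
Sxy = sum((xi-xbar)(yi-ybar)) = -42
Sxx = sum((xi-xbar)^2) = 56
Syy = sum((yi-ybar)^2) = 42
sqrt(Sxx*Syy) ≈ 48.497423
r = Sxy / sqrt(Sxx*Syy) = -42 / 48.497423 ≈ -0.866025

-0.8660


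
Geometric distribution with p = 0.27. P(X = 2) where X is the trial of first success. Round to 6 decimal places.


P = (1-p)^(k-1) * p
(1-p)^(k-1) = 0.73^1 = 0.73
P = 0.73 * 0.27 = 0.1971

0.197100


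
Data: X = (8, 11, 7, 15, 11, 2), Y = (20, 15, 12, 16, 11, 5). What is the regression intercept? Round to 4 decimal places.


a = ybar - b*xbar, where b = sum((xi-xbar)(yi-ybar)) / sum((xi-xbar)^2)
n = 6, xbar = 54/6 = 9, ybar = 79/6 ≈ 13.166667
Sxy = sum((xi-xbar)(yi-ybar)) = 69
Sxx = sum((xi-xbar)^2) = 98
b = Sxy / Sxx = 69/98 ≈ 0.704082
a = 13.166667 - 0.704082 * 9 = 1004/147 ≈ 6.829932

6.8299


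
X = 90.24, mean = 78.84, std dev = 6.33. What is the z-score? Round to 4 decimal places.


z = (X - mu) / sigma
X - mu = 90.24 - 78.84 = 11.4
z = 11.4 / 6.33 = 380/211 ≈ 1.800948

1.8009


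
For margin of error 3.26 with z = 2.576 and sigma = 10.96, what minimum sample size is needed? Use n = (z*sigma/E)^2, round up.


z*sigma/E = 2.576 * 10.96 / 3.26 ≈ 8.660417
(z*sigma/E)^2 ≈ 75.002826
round up: n = 76

76


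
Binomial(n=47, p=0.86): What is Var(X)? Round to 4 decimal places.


Var = n*p*(1-p) = 47 * 0.86 * 0.14 = 5.6588

5.6588


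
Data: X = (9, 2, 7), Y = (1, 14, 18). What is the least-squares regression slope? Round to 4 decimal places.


b = sum((xi-xbar)(yi-ybar)) / sum((xi-xbar)^2)
n = 3, xbar = 18/3 = 6, ybar = 33/3 = 11
Sxy = sum((xi-xbar)(yi-ybar)) = -35
Sxx = sum((xi-xbar)^2) = 26
b = Sxy / Sxx = -35/26 ≈ -1.346154

-1.3462


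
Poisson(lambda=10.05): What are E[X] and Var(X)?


E[X] = Var(X) = lambda = 10.05

10.05, 10.05


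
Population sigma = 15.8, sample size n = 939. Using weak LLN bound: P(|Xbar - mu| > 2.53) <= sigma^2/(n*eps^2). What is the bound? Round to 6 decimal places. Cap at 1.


bound = min(1, sigma^2/(n*eps^2))
sigma^2 = 15.8^2 = 249.64
n*eps^2 = 939 * 2.53^2 = 939 * 6.4009 = 6010.4451
sigma^2/(n*eps^2) = 249.64 / 6010.4451 ≈ 0.04153436

0.041534


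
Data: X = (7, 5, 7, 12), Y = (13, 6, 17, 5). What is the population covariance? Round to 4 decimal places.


Cov = (1/n)*sum((xi-xbar)(yi-ybar))
n = 4, xbar = 31/4 = 7.75, ybar = 41/4 = 10.25
sum((xi-xbar)(yi-ybar)) = -17.75
Cov = -17.75 / 4 = -4.4375

-4.4375


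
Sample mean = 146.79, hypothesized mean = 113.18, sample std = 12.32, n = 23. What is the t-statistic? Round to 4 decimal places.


t = (xbar - mu0) / (s/sqrt(n))
xbar - mu0 = 146.79 - 113.18 = 33.61
sqrt(23) ≈ 4.79583152
s/sqrt(n) = 12.32 / 4.79583152 ≈ 2.56889758
t = 33.61 / 2.56889758 ≈ 13.083433

13.0834


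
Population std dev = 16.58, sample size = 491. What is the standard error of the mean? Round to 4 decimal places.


SE = sigma / sqrt(n)
sqrt(491) ≈ 22.158520
SE = 16.58 / 22.158520 ≈ 0.748245

0.7482


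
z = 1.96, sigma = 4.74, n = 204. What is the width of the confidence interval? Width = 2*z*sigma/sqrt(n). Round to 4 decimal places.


width = 2*z*sigma/sqrt(n)
2*z*sigma = 2 * 1.96 * 4.74 = 18.5808
sqrt(204) ≈ 14.282857
width = 18.5808 / 14.282857 ≈ 1.300916

1.3009


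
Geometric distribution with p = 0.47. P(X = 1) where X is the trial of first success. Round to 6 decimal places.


P = (1-p)^(k-1) * p
(1-p)^(k-1) = 0.53^0 = 1
P = 1 * 0.47 = 0.47

0.470000


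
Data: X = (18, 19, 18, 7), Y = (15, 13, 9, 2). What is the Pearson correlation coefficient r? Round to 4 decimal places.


r = sum((xi-xbar)(yi-ybar)) / sqrt(sum((xi-xbar)^2) * sum((yi-ybar)^2))
n = 4, xbar = 62/4 = 15.5, ybar = 39/4 = 9.75
Sxy = sum((xi-xbar)(yi-ybar)) = 88.5
Sxx = sum((xi-xbar)^2) = 97
Syy = sum((yi-ybar)^2) = 98.75
sqrt(Sxx*Syy) ≈ 97.871089
r = Sxy / sqrt(Sxx*Syy) = 88.5 / 97.871089 ≈ 0.904251

0.9043


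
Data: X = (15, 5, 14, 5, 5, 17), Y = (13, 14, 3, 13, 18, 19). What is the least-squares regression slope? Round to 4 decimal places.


b = sum((xi-xbar)(yi-ybar)) / sum((xi-xbar)^2)
n = 6, xbar = 61/6 ≈ 10.166667, ybar = 80/6 = 40/3 ≈ 13.333333
Sxy = sum((xi-xbar)(yi-ybar)) = -85/3 ≈ -28.333333
Sxx = sum((xi-xbar)^2) = 989/6 ≈ 164.833333
b = Sxy / Sxx = -170/989 ≈ -0.171891

-0.1719


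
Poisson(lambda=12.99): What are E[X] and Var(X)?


E[X] = Var(X) = lambda = 12.99

12.99, 12.99


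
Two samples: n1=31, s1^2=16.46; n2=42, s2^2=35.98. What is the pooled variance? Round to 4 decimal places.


sp^2 = ((n1-1)*s1^2 + (n2-1)*s2^2)/(n1+n2-2)
(n1-1)*s1^2 = 30 * 16.46 = 493.8
(n2-1)*s2^2 = 41 * 35.98 = 1475.18
numerator = 493.8 + 1475.18 = 1968.98
n1+n2-2 = 71
sp^2 = 1968.98 / 71 = 98449/3550 ≈ 27.732113

27.7321


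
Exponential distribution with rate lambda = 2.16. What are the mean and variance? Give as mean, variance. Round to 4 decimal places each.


mean = 1/lam, var = 1/lam^2
mean = 1 / 2.16 = 25/54 ≈ 0.462963
lam^2 = 2.16^2 = 4.6656
var = 1 / 4.6656 = 625/2916 ≈ 0.214335

0.4630, 0.2143


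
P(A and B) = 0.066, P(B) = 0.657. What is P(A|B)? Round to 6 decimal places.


P(A|B) = P(A and B) / P(B) = 0.066 / 0.657 = 22/219 ≈ 0.10045662

0.100457


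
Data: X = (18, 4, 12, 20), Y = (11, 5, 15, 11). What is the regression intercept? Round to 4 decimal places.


a = ybar - b*xbar, where b = sum((xi-xbar)(yi-ybar)) / sum((xi-xbar)^2)
n = 4, xbar = 54/4 = 13.5, ybar = 42/4 = 10.5
Sxy = sum((xi-xbar)(yi-ybar)) = 51
Sxx = sum((xi-xbar)^2) = 155
b = Sxy / Sxx = 51/155 ≈ 0.329032
a = 10.5 - 0.329032 * 13.5 = 939/155 ≈ 6.058065

6.0581


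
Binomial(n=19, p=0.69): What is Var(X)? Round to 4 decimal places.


Var = n*p*(1-p) = 19 * 0.69 * 0.31 = 4.0641

4.0641


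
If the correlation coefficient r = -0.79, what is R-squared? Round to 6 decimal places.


R^2 = r^2 = (-0.79)^2 = 0.6241

0.624100


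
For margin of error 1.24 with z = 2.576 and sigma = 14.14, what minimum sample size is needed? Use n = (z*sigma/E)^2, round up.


z*sigma/E = 2.576 * 14.14 / 1.24 = 113827/3875 ≈ 29.374710
(z*sigma/E)^2 ≈ 862.873569
round up: n = 863

863


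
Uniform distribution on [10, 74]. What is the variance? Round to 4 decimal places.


Var = (b-a)^2 / 12
(b-a)^2 = (74 - 10)^2 = 4096
Var = 4096/12 ≈ 341.333333

341.3333


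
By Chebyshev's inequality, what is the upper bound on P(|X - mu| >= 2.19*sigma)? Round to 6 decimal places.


P <= 1/k^2
k^2 = 2.19^2 = 4.7961
1/k^2 = 1 / 4.7961 ≈ 0.20850274

0.208503


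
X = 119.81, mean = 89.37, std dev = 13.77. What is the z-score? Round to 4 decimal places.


z = (X - mu) / sigma
X - mu = 119.81 - 89.37 = 30.44
z = 30.44 / 13.77 = 3044/1377 ≈ 2.210603

2.2106


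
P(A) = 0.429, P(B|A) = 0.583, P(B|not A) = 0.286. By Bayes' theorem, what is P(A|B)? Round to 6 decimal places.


P(A|B) = P(B|A)*P(A) / P(B), P(B) = P(B|A)*P(A) + P(B|not A)*P(not A)
P(B|A)*P(A) = 0.583 * 0.429 = 0.250107
P(B|not A)*P(not A) = 0.286 * 0.571 = 0.163306
P(B) = 0.250107 + 0.163306 = 0.413413
P(A|B) = 0.250107 / 0.413413 = 1749/2891 ≈ 0.60498098

0.604981


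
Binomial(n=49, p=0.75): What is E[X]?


E[X] = n*p = 49 * 0.75 = 36.75

36.75


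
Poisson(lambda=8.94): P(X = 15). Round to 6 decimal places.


P = e^(-lam) * lam^k / k!
e^(-8.94) ≈ 0.0001310410
lam^k = 8.94^15 ≈ 186235634084536.928552
k! = 15! = 1307674368000
P = 0.0001310410 * 186235634084536.928552 / 1307674368000 ≈ 0.018663

0.018663


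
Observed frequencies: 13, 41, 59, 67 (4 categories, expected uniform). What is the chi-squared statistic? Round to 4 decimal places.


chi2 = sum((O-E)^2/E), E = total/4
total = 180, E = 180/4 = 45
(13 - 45)^2 / 45 = 1024 / 45 = 1024/45 ≈ 22.755556
(41 - 45)^2 / 45 = 16 / 45 = 16/45 ≈ 0.355556
(59 - 45)^2 / 45 = 196 / 45 = 196/45 ≈ 4.355556
(67 - 45)^2 / 45 = 484 / 45 = 484/45 ≈ 10.755556
chi2 = 344/9 ≈ 38.222222

38.2222


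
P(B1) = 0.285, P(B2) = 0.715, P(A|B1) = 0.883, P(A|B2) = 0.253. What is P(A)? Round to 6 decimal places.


P(A) = P(A|B1)*P(B1) + P(A|B2)*P(B2)
P(A|B1)*P(B1) = 0.883 * 0.285 = 0.251655
P(A|B2)*P(B2) = 0.253 * 0.715 = 0.180895
P(A) = 0.251655 + 0.180895 = 0.43255

0.432550


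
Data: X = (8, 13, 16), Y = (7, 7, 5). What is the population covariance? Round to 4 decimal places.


Cov = (1/n)*sum((xi-xbar)(yi-ybar))
n = 3, xbar = 37/3 ≈ 12.333333, ybar = 19/3 ≈ 6.333333
sum((xi-xbar)(yi-ybar)) = -22/3 ≈ -7.333333
Cov = -7.333333 / 3 = -22/9 ≈ -2.444444

-2.4444


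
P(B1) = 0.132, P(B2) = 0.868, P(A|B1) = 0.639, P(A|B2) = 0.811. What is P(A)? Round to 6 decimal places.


P(A) = P(A|B1)*P(B1) + P(A|B2)*P(B2)
P(A|B1)*P(B1) = 0.639 * 0.132 = 0.084348
P(A|B2)*P(B2) = 0.811 * 0.868 = 0.703948
P(A) = 0.084348 + 0.703948 = 0.788296

0.788296


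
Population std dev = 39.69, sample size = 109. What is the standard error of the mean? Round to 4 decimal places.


SE = sigma / sqrt(n)
sqrt(109) ≈ 10.440307
SE = 39.69 / 10.440307 ≈ 3.801613

3.8016


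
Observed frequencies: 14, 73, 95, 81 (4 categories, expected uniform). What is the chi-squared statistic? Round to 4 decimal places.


chi2 = sum((O-E)^2/E), E = total/4
total = 263, E = 263/4 = 65.75
(14 - 65.75)^2 / 65.75 = 2678.0625 / 65.75 = 42849/1052 ≈ 40.730989
(73 - 65.75)^2 / 65.75 = 52.5625 / 65.75 = 841/1052 ≈ 0.799430
(95 - 65.75)^2 / 65.75 = 855.5625 / 65.75 = 13689/1052 ≈ 13.012357
(81 - 65.75)^2 / 65.75 = 232.5625 / 65.75 = 3721/1052 ≈ 3.537072
chi2 = 15275/263 ≈ 58.079848

58.0798


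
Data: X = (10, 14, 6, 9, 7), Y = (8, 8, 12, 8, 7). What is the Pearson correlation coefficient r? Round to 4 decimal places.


r = sum((xi-xbar)(yi-ybar)) / sqrt(sum((xi-xbar)^2) * sum((yi-ybar)^2))
n = 5, xbar = 46/5 = 9.2, ybar = 43/5 = 8.6
Sxy = sum((xi-xbar)(yi-ybar)) = -10.6
Sxx = sum((xi-xbar)^2) = 38.8
Syy = sum((yi-ybar)^2) = 15.2
sqrt(Sxx*Syy) ≈ 24.284975
r = Sxy / sqrt(Sxx*Syy) = -10.6 / 24.284975 ≈ -0.436484

-0.4365


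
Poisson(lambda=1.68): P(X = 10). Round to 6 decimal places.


P = e^(-lam) * lam^k / k!
e^(-1.68) ≈ 0.1863740
lam^k = 1.68^10 ≈ 179.098858
k! = 10! = 3628800
P = 0.1863740 * 179.098858 / 3628800 ≈ 0.000009

0.000009


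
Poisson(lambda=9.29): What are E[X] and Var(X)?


E[X] = Var(X) = lambda = 9.29

9.29, 9.29


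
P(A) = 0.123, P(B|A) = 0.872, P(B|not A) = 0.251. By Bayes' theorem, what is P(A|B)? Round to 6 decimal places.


P(A|B) = P(B|A)*P(A) / P(B), P(B) = P(B|A)*P(A) + P(B|not A)*P(not A)
P(B|A)*P(A) = 0.872 * 0.123 = 0.107256
P(B|not A)*P(not A) = 0.251 * 0.877 = 0.220127
P(B) = 0.107256 + 0.220127 = 0.327383
P(A|B) = 0.107256 / 0.327383 ≈ 0.32761628

0.327616


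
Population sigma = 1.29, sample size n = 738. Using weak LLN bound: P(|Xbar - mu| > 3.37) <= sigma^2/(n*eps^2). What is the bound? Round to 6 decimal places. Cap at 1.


bound = min(1, sigma^2/(n*eps^2))
sigma^2 = 1.29^2 = 1.6641
n*eps^2 = 738 * 3.37^2 = 738 * 11.3569 = 8381.3922
sigma^2/(n*eps^2) = 1.6641 / 8381.3922 ≈ 0.00019855

0.000199
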